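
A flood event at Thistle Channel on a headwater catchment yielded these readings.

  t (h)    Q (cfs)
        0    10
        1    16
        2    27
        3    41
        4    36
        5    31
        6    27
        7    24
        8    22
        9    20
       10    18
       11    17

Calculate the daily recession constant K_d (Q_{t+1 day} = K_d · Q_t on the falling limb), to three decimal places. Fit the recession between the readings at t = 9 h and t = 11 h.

K_d ≈ 0.142

Between t = 9 h and t = 11 h the flow falls from 20 to 17 cfs over 2×1 h = 2 h.
Per-interval ratio K = (17/20)^(1/2) = 0.9220; K_d = K^(24/1) = 0.142.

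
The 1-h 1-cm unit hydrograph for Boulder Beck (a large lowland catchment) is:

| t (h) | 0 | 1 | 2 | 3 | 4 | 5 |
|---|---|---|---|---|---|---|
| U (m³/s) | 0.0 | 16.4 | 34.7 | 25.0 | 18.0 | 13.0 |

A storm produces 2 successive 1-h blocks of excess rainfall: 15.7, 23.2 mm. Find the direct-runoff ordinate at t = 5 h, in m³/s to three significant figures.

Q ≈ 62.2 m³/s

By discrete convolution, Q_j = Σ (P_i / 10 mm) · U_{j−i}.
At t = 5 h (j=5): Q = (15.7/10)·13.0 + (23.2/10)·18.0 = 62.2 m³/s.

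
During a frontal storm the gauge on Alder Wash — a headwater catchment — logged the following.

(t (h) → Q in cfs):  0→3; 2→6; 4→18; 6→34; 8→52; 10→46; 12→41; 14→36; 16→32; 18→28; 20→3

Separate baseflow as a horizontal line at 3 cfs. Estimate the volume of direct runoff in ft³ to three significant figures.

V ≈ 1.92 × 10^6 ft³

Direct-runoff ordinates (Q − Q_b): 0.0, 3.0, 15.0, 31.0, 49.0, 43.0, 38.0, 33.0, 29.0, 25.0, 0.0 cfs.
ΣQ_DR = 266.0 cfs.
With Δt = 2 h = 7200 s, V = ΣQ_DR · Δt = 266.0 × 7200 = 1.92 × 10^6 ft³.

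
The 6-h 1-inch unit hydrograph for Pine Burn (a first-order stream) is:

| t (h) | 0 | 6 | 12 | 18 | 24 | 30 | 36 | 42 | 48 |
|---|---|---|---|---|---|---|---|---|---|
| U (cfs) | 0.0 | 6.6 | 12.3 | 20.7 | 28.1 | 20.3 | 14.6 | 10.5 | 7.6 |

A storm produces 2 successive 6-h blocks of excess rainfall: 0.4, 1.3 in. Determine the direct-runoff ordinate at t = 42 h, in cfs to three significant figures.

Q ≈ 23.2 cfs

By discrete convolution, Q_j = Σ (P_i / 1 in) · U_{j−i}.
At t = 42 h (j=7): Q = (0.4/1)·10.5 + (1.3/1)·14.6 = 23.2 cfs.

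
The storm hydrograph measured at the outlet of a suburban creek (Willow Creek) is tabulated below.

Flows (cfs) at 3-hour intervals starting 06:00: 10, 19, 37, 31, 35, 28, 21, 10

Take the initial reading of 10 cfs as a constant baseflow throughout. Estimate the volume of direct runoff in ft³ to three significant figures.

Direct-runoff ordinates (Q − Q_b): 0.0, 9.0, 27.0, 21.0, 25.0, 18.0, 11.0, 0.0 cfs.
ΣQ_DR = 111.0 cfs.
With Δt = 3 h = 10800 s, V = ΣQ_DR · Δt = 111.0 × 10800 = 1.20 × 10^6 ft³.

V ≈ 1.20 × 10^6 ft³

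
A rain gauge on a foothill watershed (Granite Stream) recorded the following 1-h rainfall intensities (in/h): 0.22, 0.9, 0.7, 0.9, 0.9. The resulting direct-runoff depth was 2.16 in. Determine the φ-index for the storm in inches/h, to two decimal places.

φ ≈ 0.31 in/h

Only the 4 blocks with intensity above φ contribute runoff: 0.9, 0.7, 0.9, 0.9 in/h.
Σ(I−φ)·Δt = d  ⇒  (0.9+0.7+0.9+0.9 − 4φ)·1 = 2.16
φ = (3.400 − 2.16/1) / 4 = 0.31 in/h.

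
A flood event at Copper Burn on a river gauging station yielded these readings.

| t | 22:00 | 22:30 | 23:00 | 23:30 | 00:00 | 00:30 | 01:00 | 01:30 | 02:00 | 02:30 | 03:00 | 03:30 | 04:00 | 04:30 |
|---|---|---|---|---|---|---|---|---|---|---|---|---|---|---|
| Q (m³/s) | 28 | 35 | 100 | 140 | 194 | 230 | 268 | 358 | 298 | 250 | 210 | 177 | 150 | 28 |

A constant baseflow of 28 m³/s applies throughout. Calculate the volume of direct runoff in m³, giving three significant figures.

V ≈ 3.73 × 10^6 m³

Direct-runoff ordinates (Q − Q_b): 0.0, 7.0, 72.0, 112.0, 166.0, 202.0, 240.0, 330.0, 270.0, 222.0, 182.0, 149.0, 122.0, 0.0 m³/s.
ΣQ_DR = 2074 m³/s.
With Δt = 0.5 h = 1800 s, V = ΣQ_DR · Δt = 2074 × 1800 = 3.73 × 10^6 m³.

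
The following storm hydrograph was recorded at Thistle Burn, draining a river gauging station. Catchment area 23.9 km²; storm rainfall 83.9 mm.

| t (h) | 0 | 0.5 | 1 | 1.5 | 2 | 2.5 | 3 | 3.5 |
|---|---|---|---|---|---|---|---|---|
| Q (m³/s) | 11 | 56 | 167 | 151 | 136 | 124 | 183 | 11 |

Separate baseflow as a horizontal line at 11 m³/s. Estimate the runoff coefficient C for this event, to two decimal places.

ΣQ_DR = 751.0 m³/s; V = ΣQ_DR·Δt = 1.352 × 10^6 m³.
Runoff depth d = V / A = 56.56 mm.
C = d / P = 56.56 / 83.9 = 0.67.

C ≈ 0.67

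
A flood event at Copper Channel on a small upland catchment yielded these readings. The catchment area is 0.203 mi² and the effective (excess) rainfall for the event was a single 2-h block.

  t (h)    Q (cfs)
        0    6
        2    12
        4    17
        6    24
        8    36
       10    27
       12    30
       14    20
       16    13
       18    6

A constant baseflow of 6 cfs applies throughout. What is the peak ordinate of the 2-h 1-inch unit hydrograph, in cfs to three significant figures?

Direct runoff: 0.0, 6.0, 11.0, 18.0, 30.0, 21.0, 24.0, 14.0, 7.0, 0.0 cfs; ΣQ_DR = 131.0 cfs, peak = 30.0 cfs.
Runoff depth d = ΣQ_DR·Δt / A = 131.0 × 7200 / (0.203 mi²) = 2.000 in.
The 1-inch UH is the DRH scaled by (1 in)/d, so U_p = 30.0 × 1/2.000 = 15.0 cfs.

U_p ≈ 15.0 cfs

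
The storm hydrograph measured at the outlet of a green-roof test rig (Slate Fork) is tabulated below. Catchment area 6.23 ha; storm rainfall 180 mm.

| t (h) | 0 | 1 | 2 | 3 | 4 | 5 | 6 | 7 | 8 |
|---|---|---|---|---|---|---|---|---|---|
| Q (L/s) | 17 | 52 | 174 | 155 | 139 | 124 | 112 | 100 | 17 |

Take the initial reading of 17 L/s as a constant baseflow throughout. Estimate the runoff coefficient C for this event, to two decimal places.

ΣQ_DR = 737.0 L/s; V = ΣQ_DR·Δt = 2.653 × 10^6 L.
Runoff depth d = V / A = 42.59 mm.
C = d / P = 42.59 / 180 = 0.24.

C ≈ 0.24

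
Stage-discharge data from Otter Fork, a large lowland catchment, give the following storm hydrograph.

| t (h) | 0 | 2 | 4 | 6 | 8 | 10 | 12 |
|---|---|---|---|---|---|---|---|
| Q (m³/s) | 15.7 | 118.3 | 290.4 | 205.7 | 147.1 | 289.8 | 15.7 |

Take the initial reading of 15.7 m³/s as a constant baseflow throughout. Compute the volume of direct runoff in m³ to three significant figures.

V ≈ 7.00 × 10^6 m³

Direct-runoff ordinates (Q − Q_b): 0.0, 102.6, 274.7, 190.0, 131.4, 274.1, 0.0 m³/s.
ΣQ_DR = 972.8 m³/s.
With Δt = 2 h = 7200 s, V = ΣQ_DR · Δt = 972.8 × 7200 = 7.00 × 10^6 m³.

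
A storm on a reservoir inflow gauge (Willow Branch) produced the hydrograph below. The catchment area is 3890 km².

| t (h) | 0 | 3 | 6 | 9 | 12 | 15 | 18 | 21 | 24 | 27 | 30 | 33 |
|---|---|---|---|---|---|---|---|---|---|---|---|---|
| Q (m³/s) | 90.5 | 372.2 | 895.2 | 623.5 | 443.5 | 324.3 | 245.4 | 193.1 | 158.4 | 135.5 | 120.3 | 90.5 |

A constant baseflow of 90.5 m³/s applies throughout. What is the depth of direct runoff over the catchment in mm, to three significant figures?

Direct runoff: 0.0, 281.7, 804.7, 533.0, 353.0, 233.8, 154.9, 102.6, 67.9, 45.0, 29.8, 0.0 m³/s; ΣQ_DR = 2606 m³/s.
V = ΣQ_DR · Δt = 2606 × 10800 s = 2.815 × 10^7 m³.
Over A = 3890 km², depth = V / A = 7.24 mm.

d ≈ 7.24 mm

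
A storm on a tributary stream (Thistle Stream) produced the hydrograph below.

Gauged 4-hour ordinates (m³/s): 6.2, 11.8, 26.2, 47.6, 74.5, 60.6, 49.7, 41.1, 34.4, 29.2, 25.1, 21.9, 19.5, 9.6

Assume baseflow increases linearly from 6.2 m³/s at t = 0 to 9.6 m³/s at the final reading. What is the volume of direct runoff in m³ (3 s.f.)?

Direct-runoff ordinates (Q − Q_b): 0.00, 5.34, 19.48, 40.62, 67.25, 53.09, 41.93, 33.07, 26.11, 20.65, 16.28, 12.82, 10.16, 0.00 m³/s.
ΣQ_DR = 346.8 m³/s.
With Δt = 4 h = 14400 s, V = ΣQ_DR · Δt = 346.8 × 14400 = 4.99 × 10^6 m³.

V ≈ 4.99 × 10^6 m³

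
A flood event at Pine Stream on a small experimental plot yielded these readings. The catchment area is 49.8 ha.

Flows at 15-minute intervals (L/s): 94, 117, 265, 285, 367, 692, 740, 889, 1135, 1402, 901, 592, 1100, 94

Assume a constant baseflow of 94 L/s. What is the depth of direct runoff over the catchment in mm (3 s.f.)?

d ≈ 13.3 mm

Direct runoff: 0.0, 23.0, 171.0, 191.0, 273.0, 598.0, 646.0, 795.0, 1041.0, 1308.0, 807.0, 498.0, 1006.0, 0.0 L/s; ΣQ_DR = 7357 L/s.
V = ΣQ_DR · Δt = 7357 × 900 s = 6.621 × 10^6 L.
Over A = 49.8 ha, depth = V / A = 13.3 mm.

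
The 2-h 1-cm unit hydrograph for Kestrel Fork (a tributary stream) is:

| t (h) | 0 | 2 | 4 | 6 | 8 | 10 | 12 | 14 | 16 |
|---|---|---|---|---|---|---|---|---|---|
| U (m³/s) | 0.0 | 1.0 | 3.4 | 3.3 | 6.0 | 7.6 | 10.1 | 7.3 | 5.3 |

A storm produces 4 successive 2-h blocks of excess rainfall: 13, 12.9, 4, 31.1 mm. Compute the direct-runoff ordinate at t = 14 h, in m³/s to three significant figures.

Q ≈ 44.2 m³/s

By discrete convolution, Q_j = Σ (P_i / 10 mm) · U_{j−i}.
At t = 14 h (j=7): Q = (13/10)·7.3 + (12.9/10)·10.1 + (4/10)·7.6 + (31.1/10)·6.0 = 44.2 m³/s.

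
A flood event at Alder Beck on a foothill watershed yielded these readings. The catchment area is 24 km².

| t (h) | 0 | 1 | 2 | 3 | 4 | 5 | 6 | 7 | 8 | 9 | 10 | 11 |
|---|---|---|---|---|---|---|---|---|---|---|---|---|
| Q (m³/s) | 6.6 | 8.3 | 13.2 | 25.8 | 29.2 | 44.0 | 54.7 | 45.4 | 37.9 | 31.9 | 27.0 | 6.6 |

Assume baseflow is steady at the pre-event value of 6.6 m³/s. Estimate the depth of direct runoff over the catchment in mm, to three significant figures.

d ≈ 37.7 mm

Direct runoff: 0.0, 1.7, 6.6, 19.2, 22.6, 37.4, 48.1, 38.8, 31.3, 25.3, 20.4, 0.0 m³/s; ΣQ_DR = 251.4 m³/s.
V = ΣQ_DR · Δt = 251.4 × 3600 s = 9.050 × 10^5 m³.
Over A = 24 km², depth = V / A = 37.7 mm.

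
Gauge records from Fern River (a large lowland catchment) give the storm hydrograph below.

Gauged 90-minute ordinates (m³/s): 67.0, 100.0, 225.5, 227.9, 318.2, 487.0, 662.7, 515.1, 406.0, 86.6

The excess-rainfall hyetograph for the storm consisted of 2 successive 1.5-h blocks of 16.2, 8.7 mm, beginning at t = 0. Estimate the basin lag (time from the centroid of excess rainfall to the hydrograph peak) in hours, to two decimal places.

t_L ≈ 7.73 h

Centroid of excess rainfall: t_c = Σ P_i·t̄_i / ΣP_i = 1.2741 h (block centres at 0.75, 2.25 h).
Hydrograph peak occurs at t = 9 h, so basin lag t_L = 9 − 1.2741 = 7.73 h.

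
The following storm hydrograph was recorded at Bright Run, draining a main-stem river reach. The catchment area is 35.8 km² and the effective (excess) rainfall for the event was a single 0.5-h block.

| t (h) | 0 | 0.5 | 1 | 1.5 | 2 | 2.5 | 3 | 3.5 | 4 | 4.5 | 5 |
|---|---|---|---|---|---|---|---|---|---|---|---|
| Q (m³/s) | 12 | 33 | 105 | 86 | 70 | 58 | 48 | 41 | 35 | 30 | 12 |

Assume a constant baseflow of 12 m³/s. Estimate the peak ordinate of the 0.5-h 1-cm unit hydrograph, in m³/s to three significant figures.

U_p ≈ 46.5 m³/s

Direct runoff: 0.0, 21.0, 93.0, 74.0, 58.0, 46.0, 36.0, 29.0, 23.0, 18.0, 0.0 m³/s; ΣQ_DR = 398.0 m³/s, peak = 93.0 m³/s.
Runoff depth d = ΣQ_DR·Δt / A = 398.0 × 1800 / (35.8 km²) = 20.01 mm.
The 1-cm UH is the DRH scaled by (10 mm)/d, so U_p = 93.0 × 10/20.01 = 46.5 m³/s.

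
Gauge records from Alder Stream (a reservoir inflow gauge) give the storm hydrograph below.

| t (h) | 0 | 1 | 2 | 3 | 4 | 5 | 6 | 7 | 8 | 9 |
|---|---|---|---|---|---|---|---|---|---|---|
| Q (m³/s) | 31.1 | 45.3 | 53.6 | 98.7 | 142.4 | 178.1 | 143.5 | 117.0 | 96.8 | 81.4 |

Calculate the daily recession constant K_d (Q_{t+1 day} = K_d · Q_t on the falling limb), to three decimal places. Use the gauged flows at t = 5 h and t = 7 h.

K_d ≈ 0.006

Between t = 5 h and t = 7 h the flow falls from 178.1 to 117.0 m³/s over 2×1 h = 2 h.
Per-interval ratio K = (117.0/178.1)^(1/2) = 0.8105; K_d = K^(24/1) = 0.006.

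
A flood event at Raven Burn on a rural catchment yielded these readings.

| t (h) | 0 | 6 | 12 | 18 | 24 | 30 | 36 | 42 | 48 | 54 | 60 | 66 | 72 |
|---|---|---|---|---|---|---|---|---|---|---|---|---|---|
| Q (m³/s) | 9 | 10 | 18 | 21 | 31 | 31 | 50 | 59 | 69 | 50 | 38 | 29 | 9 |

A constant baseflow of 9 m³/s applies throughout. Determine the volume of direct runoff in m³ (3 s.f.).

Direct-runoff ordinates (Q − Q_b): 0.0, 1.0, 9.0, 12.0, 22.0, 22.0, 41.0, 50.0, 60.0, 41.0, 29.0, 20.0, 0.0 m³/s.
ΣQ_DR = 307.0 m³/s.
With Δt = 6 h = 21600 s, V = ΣQ_DR · Δt = 307.0 × 21600 = 6.63 × 10^6 m³.

V ≈ 6.63 × 10^6 m³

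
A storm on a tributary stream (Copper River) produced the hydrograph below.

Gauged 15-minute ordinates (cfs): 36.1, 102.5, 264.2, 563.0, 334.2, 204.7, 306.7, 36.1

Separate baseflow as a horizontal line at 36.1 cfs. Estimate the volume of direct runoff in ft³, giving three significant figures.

V ≈ 1.40 × 10^6 ft³

Direct-runoff ordinates (Q − Q_b): 0.0, 66.4, 228.1, 526.9, 298.1, 168.6, 270.6, 0.0 cfs.
ΣQ_DR = 1559 cfs.
With Δt = 0.25 h = 900 s, V = ΣQ_DR · Δt = 1559 × 900 = 1.40 × 10^6 ft³.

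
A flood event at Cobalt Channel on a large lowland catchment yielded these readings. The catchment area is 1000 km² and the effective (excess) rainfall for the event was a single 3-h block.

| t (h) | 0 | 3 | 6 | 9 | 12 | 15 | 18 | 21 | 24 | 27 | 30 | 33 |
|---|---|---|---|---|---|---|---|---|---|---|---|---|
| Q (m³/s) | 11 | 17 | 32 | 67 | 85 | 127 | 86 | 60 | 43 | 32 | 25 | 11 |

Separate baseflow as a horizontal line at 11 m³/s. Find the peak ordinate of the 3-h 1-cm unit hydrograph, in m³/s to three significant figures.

Direct runoff: 0.0, 6.0, 21.0, 56.0, 74.0, 116.0, 75.0, 49.0, 32.0, 21.0, 14.0, 0.0 m³/s; ΣQ_DR = 464.0 m³/s, peak = 116.0 m³/s.
Runoff depth d = ΣQ_DR·Δt / A = 464.0 × 10800 / (1000 km²) = 5.011 mm.
The 1-cm UH is the DRH scaled by (10 mm)/d, so U_p = 116.0 × 10/5.011 = 231 m³/s.

U_p ≈ 231 m³/s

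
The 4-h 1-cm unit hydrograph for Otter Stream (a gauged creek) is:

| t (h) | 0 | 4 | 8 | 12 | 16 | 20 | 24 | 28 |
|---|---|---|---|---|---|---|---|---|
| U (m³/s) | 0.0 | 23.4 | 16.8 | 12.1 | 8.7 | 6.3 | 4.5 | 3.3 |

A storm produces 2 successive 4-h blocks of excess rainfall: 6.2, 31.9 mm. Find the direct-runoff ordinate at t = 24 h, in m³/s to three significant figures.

Q ≈ 22.9 m³/s

By discrete convolution, Q_j = Σ (P_i / 10 mm) · U_{j−i}.
At t = 24 h (j=6): Q = (6.2/10)·4.5 + (31.9/10)·6.3 = 22.9 m³/s.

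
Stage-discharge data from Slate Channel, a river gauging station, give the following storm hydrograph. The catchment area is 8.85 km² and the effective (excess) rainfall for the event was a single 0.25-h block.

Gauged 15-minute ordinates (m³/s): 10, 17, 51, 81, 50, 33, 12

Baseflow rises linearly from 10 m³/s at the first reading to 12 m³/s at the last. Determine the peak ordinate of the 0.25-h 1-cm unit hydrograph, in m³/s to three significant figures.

Direct runoff: 0.00, 6.67, 40.33, 70.00, 38.67, 21.33, 0.00 m³/s; ΣQ_DR = 177.0 m³/s, peak = 70.00 m³/s.
Runoff depth d = ΣQ_DR·Δt / A = 177.0 × 900 / (8.85 km²) = 18.00 mm.
The 1-cm UH is the DRH scaled by (10 mm)/d, so U_p = 70.00 × 10/18.00 = 38.9 m³/s.

U_p ≈ 38.9 m³/s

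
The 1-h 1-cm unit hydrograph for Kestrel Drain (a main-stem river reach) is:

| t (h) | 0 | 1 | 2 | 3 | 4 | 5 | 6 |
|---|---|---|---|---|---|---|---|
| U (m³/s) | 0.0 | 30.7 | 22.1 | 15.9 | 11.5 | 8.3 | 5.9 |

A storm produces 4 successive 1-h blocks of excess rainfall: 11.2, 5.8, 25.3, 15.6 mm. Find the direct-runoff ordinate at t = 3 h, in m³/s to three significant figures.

By discrete convolution, Q_j = Σ (P_i / 10 mm) · U_{j−i}.
At t = 3 h (j=3): Q = (11.2/10)·15.9 + (5.8/10)·22.1 + (25.3/10)·30.7 + (15.6/10)·0.0 = 108 m³/s.

Q ≈ 108 m³/s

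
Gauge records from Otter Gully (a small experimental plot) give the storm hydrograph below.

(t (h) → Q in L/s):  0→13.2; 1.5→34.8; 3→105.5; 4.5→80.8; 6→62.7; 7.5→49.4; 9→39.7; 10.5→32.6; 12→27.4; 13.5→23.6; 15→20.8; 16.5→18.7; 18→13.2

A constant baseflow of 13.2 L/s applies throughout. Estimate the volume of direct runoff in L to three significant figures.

Direct-runoff ordinates (Q − Q_b): 0.0, 21.6, 92.3, 67.6, 49.5, 36.2, 26.5, 19.4, 14.2, 10.4, 7.6, 5.5, 0.0 L/s.
ΣQ_DR = 350.8 L/s.
With Δt = 1.5 h = 5400 s, V = ΣQ_DR · Δt = 350.8 × 5400 = 1.89 × 10^6 L.

V ≈ 1.89 × 10^6 L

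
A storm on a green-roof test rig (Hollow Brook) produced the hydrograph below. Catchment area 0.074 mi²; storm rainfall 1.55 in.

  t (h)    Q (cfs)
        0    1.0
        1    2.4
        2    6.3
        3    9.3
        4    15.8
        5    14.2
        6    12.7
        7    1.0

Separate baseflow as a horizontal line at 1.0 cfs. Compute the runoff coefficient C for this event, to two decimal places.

C ≈ 0.74

ΣQ_DR = 54.70 cfs; V = ΣQ_DR·Δt = 1.969 × 10^5 ft³.
Runoff depth d = V / A = 1.145 in.
C = d / P = 1.145 / 1.55 = 0.74.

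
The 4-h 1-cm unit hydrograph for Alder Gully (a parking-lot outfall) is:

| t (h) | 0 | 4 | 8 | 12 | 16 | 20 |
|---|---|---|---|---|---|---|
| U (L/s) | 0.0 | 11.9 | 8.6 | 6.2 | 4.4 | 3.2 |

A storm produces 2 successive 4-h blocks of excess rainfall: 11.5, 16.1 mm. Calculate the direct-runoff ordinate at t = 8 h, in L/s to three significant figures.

By discrete convolution, Q_j = Σ (P_i / 10 mm) · U_{j−i}.
At t = 8 h (j=2): Q = (11.5/10)·8.6 + (16.1/10)·11.9 = 29.0 L/s.

Q ≈ 29.0 L/s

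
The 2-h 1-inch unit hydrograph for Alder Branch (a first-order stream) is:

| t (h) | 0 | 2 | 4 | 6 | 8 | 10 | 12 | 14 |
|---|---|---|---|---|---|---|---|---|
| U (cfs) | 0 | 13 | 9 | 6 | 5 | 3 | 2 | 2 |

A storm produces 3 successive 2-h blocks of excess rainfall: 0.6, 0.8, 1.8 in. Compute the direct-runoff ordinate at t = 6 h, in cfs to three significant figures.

By discrete convolution, Q_j = Σ (P_i / 1 in) · U_{j−i}.
At t = 6 h (j=3): Q = (0.6/1)·6 + (0.8/1)·9 + (1.8/1)·13 = 34.2 cfs.

Q ≈ 34.2 cfs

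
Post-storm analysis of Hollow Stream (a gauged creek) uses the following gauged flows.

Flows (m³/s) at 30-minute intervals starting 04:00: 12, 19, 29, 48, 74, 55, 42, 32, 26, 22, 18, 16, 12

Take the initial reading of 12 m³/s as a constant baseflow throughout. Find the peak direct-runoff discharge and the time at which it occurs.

Subtracting baseflow gives direct-runoff ordinates: 0.0, 7.0, 17.0, 36.0, 62.0, 43.0, 30.0, 20.0, 14.0, 10.0, 6.0, 4.0, 0.0 m³/s.
The maximum is 62.0 m³/s, occurring at the reading for t = 06:00.

Q_p = 62.0 m³/s at t = 06:00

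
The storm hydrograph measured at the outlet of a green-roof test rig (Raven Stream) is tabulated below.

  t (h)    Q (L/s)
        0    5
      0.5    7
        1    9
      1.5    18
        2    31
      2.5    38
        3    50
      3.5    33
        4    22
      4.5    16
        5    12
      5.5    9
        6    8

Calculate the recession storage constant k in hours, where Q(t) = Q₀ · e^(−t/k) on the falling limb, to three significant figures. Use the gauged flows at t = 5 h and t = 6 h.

k ≈ 2.47 h

On the falling limb, Q drops from 12 to 8 L/s between t = 5 h and t = 6 h (Δt = 1 h).
k = −Δt / ln(Q₂/Q₁) = −1 / ln(8/12) = 2.47 h.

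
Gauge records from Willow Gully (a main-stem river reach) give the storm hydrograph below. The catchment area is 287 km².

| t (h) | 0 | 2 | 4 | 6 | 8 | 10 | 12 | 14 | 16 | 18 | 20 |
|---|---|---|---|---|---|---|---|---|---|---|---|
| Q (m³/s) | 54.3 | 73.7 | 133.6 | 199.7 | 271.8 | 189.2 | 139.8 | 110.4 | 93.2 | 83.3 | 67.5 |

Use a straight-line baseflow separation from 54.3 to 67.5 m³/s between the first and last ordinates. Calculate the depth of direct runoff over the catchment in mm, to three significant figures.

d ≈ 18.7 mm

Direct runoff: 0.00, 18.08, 76.66, 141.44, 212.22, 128.30, 77.58, 46.86, 28.34, 17.12, 0.00 m³/s; ΣQ_DR = 746.6 m³/s.
V = ΣQ_DR · Δt = 746.6 × 7200 s = 5.376 × 10^6 m³.
Over A = 287 km², depth = V / A = 18.7 mm.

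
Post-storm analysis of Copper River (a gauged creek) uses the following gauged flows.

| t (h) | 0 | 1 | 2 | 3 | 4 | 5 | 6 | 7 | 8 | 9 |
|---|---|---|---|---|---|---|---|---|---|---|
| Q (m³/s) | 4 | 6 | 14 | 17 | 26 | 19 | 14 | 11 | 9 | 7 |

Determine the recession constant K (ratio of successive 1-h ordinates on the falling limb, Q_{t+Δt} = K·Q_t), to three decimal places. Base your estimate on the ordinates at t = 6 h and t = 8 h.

K ≈ 0.802

Using the recession-limb readings at t = 6 h and t = 8 h: Q falls from 14 to 9 m³/s over 2 intervals.
K = (Q₂/Q₁)^(1/2) = (9/14)^(1/2) = 0.802.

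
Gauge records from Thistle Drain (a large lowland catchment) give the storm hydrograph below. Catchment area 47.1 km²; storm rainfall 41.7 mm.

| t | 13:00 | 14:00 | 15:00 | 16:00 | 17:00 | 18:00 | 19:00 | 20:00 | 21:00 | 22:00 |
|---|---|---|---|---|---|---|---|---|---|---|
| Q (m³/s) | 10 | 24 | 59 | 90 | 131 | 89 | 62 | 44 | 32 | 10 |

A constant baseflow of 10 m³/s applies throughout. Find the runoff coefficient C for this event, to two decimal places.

C ≈ 0.83

ΣQ_DR = 451.0 m³/s; V = ΣQ_DR·Δt = 1.624 × 10^6 m³.
Runoff depth d = V / A = 34.47 mm.
C = d / P = 34.47 / 41.7 = 0.83.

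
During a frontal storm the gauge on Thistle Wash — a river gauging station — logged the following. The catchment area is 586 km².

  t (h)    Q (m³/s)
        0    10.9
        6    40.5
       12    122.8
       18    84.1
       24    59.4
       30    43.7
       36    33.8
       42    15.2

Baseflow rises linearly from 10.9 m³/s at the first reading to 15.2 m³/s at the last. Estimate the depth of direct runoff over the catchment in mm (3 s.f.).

Direct runoff: 0.00, 28.99, 110.67, 71.36, 46.04, 29.73, 19.21, 0.00 m³/s; ΣQ_DR = 306.0 m³/s.
V = ΣQ_DR · Δt = 306.0 × 21600 s = 6.610 × 10^6 m³.
Over A = 586 km², depth = V / A = 11.3 mm.

d ≈ 11.3 mm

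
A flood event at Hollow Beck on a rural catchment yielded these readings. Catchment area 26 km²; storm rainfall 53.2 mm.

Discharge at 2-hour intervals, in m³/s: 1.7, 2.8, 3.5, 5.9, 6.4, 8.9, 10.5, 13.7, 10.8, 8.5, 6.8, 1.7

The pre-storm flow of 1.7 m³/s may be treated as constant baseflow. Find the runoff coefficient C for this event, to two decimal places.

ΣQ_DR = 60.80 m³/s; V = ΣQ_DR·Δt = 4.378 × 10^5 m³.
Runoff depth d = V / A = 16.84 mm.
C = d / P = 16.84 / 53.2 = 0.32.

C ≈ 0.32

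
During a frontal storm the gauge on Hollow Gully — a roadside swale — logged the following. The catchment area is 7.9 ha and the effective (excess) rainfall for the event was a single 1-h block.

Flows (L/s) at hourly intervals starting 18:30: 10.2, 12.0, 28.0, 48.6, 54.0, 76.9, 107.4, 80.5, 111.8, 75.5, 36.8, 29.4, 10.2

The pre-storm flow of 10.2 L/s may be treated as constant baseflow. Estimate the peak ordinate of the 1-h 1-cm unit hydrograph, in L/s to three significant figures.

U_p ≈ 40.6 L/s

Direct runoff: 0.0, 1.8, 17.8, 38.4, 43.8, 66.7, 97.2, 70.3, 101.6, 65.3, 26.6, 19.2, 0.0 L/s; ΣQ_DR = 548.7 L/s, peak = 101.6 L/s.
Runoff depth d = ΣQ_DR·Δt / A = 548.7 × 3600 / (7.9 ha) = 25.00 mm.
The 1-cm UH is the DRH scaled by (10 mm)/d, so U_p = 101.6 × 10/25.00 = 40.6 L/s.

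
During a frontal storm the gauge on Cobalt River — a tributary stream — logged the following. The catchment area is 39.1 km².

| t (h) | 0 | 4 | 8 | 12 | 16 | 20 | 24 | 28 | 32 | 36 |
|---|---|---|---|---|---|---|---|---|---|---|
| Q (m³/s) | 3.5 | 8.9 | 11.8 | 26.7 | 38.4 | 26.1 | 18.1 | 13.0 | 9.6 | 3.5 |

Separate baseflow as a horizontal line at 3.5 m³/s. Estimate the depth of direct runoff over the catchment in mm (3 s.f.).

Direct runoff: 0.0, 5.4, 8.3, 23.2, 34.9, 22.6, 14.6, 9.5, 6.1, 0.0 m³/s; ΣQ_DR = 124.6 m³/s.
V = ΣQ_DR · Δt = 124.6 × 14400 s = 1.794 × 10^6 m³.
Over A = 39.1 km², depth = V / A = 45.9 mm.

d ≈ 45.9 mm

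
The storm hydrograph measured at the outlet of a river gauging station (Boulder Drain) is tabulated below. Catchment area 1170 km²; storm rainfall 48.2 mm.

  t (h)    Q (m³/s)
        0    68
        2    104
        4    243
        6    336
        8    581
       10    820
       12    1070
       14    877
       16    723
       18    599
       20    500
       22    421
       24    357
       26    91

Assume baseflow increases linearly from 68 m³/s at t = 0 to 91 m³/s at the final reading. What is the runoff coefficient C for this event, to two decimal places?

ΣQ_DR = 5677 m³/s; V = ΣQ_DR·Δt = 4.087 × 10^7 m³.
Runoff depth d = V / A = 34.94 mm.
C = d / P = 34.94 / 48.2 = 0.72.

C ≈ 0.72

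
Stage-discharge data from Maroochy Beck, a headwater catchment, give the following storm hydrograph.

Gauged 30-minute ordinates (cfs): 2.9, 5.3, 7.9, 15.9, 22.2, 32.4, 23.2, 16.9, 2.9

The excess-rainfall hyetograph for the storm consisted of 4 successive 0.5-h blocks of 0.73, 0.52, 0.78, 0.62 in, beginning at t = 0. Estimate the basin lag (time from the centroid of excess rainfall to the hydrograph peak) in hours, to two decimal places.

Centroid of excess rainfall: t_c = Σ P_i·t̄_i / ΣP_i = 0.9934 h (block centres at 0.25, 0.75, 1.25, 1.75 h).
Hydrograph peak occurs at t = 2.5 h, so basin lag t_L = 2.5 − 0.9934 = 1.51 h.

t_L ≈ 1.51 h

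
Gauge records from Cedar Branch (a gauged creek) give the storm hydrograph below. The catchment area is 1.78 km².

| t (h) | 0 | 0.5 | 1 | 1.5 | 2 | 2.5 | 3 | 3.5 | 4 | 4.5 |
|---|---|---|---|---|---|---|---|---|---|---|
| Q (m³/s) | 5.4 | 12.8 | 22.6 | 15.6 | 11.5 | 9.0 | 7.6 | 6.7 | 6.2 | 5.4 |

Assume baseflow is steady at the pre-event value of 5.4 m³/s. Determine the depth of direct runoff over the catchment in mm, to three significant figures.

Direct runoff: 0.0, 7.4, 17.2, 10.2, 6.1, 3.6, 2.2, 1.3, 0.8, 0.0 m³/s; ΣQ_DR = 48.80 m³/s.
V = ΣQ_DR · Δt = 48.80 × 1800 s = 87840 m³.
Over A = 1.78 km², depth = V / A = 49.3 mm.

d ≈ 49.3 mm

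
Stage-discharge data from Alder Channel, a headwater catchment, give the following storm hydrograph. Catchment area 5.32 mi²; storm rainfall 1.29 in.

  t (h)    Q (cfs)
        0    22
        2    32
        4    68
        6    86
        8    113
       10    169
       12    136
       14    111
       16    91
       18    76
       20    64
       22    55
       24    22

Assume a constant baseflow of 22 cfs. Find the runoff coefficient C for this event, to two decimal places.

C ≈ 0.34

ΣQ_DR = 759.0 cfs; V = ΣQ_DR·Δt = 5.465 × 10^6 ft³.
Runoff depth d = V / A = 0.4422 in.
C = d / P = 0.4422 / 1.29 = 0.34.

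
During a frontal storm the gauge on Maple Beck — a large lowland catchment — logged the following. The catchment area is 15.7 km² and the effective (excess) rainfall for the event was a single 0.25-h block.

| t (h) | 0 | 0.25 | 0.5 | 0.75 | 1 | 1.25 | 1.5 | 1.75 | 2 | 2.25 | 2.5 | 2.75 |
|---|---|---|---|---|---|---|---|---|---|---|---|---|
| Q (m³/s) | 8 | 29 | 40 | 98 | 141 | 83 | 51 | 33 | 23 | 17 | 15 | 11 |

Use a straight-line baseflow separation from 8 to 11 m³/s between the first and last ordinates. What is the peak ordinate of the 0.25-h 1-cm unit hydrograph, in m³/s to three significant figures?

U_p ≈ 52.9 m³/s

Direct runoff: 0.00, 20.73, 31.45, 89.18, 131.91, 73.64, 41.36, 23.09, 12.82, 6.55, 4.27, 0.00 m³/s; ΣQ_DR = 435.0 m³/s, peak = 131.91 m³/s.
Runoff depth d = ΣQ_DR·Δt / A = 435.0 × 900 / (15.7 km²) = 24.94 mm.
The 1-cm UH is the DRH scaled by (10 mm)/d, so U_p = 131.91 × 10/24.94 = 52.9 m³/s.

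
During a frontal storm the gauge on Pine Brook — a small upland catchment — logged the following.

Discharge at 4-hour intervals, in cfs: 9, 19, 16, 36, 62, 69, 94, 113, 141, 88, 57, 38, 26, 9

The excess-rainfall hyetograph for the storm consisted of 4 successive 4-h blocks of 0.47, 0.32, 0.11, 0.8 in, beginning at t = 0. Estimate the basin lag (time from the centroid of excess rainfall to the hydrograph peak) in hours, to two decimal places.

Centroid of excess rainfall: t_c = Σ P_i·t̄_i / ΣP_i = 8.9176 h (block centres at 2, 6, 10, 14 h).
Hydrograph peak occurs at t = 32 h, so basin lag t_L = 32 − 8.9176 = 23.08 h.

t_L ≈ 23.08 h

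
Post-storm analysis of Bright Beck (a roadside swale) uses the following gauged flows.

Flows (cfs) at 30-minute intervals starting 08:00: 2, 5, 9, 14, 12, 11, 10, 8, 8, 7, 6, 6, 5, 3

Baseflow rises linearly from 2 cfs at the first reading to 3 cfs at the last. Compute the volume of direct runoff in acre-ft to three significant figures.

V ≈ 2.93 acre-ft

Direct-runoff ordinates (Q − Q_b): 0.00, 2.92, 6.85, 11.77, 9.69, 8.62, 7.54, 5.46, 5.38, 4.31, 3.23, 3.15, 2.08, 0.00 cfs.
ΣQ_DR = 71.00 cfs.
With Δt = 0.5 h = 1800 s, V = ΣQ_DR · Δt = 71.00 × 1800 = 1.28 × 10^5 ft³ = 2.93 acre-ft.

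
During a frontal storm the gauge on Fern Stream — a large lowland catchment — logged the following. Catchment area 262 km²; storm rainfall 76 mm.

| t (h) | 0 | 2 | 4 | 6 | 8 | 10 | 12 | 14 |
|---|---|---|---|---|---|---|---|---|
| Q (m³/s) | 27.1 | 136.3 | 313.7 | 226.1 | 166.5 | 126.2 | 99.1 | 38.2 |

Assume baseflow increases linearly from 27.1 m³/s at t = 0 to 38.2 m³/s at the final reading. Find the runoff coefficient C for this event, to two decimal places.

ΣQ_DR = 872.0 m³/s; V = ΣQ_DR·Δt = 6.278 × 10^6 m³.
Runoff depth d = V / A = 23.96 mm.
C = d / P = 23.96 / 76 = 0.32.

C ≈ 0.32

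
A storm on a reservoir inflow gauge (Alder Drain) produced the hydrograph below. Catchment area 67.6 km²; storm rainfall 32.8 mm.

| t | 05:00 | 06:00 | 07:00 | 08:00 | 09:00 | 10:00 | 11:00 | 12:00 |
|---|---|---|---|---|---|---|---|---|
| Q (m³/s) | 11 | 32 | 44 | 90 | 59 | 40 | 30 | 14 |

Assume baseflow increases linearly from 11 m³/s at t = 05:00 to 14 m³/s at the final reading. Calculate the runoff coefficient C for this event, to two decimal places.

ΣQ_DR = 220.0 m³/s; V = ΣQ_DR·Δt = 7.920 × 10^5 m³.
Runoff depth d = V / A = 11.72 mm.
C = d / P = 11.72 / 32.8 = 0.36.

C ≈ 0.36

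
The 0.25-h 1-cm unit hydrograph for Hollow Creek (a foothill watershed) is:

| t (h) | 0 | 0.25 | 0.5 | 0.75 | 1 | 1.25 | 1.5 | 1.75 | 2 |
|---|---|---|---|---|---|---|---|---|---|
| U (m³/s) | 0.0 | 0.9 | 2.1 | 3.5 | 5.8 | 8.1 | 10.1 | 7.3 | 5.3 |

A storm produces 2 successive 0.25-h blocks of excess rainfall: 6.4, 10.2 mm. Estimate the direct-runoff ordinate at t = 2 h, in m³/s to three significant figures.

By discrete convolution, Q_j = Σ (P_i / 10 mm) · U_{j−i}.
At t = 2 h (j=8): Q = (6.4/10)·5.3 + (10.2/10)·7.3 = 10.8 m³/s.

Q ≈ 10.8 m³/s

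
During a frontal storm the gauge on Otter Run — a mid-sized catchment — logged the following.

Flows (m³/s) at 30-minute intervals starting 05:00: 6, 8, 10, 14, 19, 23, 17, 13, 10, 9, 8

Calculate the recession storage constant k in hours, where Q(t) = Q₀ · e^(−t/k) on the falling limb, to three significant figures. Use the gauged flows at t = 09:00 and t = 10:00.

On the falling limb, Q drops from 10 to 8 m³/s between t = 09:00 and t = 10:00 (Δt = 1 h).
k = −Δt / ln(Q₂/Q₁) = −1 / ln(8/10) = 4.48 h.

k ≈ 4.48 h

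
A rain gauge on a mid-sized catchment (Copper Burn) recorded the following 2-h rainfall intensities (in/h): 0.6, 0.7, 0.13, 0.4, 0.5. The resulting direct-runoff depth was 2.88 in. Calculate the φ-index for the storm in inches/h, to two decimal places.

Only the 4 blocks with intensity above φ contribute runoff: 0.6, 0.7, 0.4, 0.5 in/h.
Σ(I−φ)·Δt = d  ⇒  (0.6+0.7+0.4+0.5 − 4φ)·2 = 2.88
φ = (2.200 − 2.88/2) / 4 = 0.19 in/h.

φ ≈ 0.19 in/h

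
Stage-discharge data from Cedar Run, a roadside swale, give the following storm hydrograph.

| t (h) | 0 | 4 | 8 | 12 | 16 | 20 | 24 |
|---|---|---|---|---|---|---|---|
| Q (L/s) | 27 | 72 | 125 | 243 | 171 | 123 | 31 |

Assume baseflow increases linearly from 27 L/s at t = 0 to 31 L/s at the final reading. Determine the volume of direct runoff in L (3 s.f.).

Direct-runoff ordinates (Q − Q_b): 0.00, 44.33, 96.67, 214.00, 141.33, 92.67, 0.00 L/s.
ΣQ_DR = 589.0 L/s.
With Δt = 4 h = 14400 s, V = ΣQ_DR · Δt = 589.0 × 14400 = 8.48 × 10^6 L.

V ≈ 8.48 × 10^6 L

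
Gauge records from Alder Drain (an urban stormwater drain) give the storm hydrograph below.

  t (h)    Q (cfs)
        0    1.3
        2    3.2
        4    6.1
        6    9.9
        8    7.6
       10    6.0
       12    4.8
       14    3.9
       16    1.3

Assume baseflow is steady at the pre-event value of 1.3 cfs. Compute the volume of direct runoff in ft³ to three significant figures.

V ≈ 2.33 × 10^5 ft³

Direct-runoff ordinates (Q − Q_b): 0.0, 1.9, 4.8, 8.6, 6.3, 4.7, 3.5, 2.6, 0.0 cfs.
ΣQ_DR = 32.40 cfs.
With Δt = 2 h = 7200 s, V = ΣQ_DR · Δt = 32.40 × 7200 = 2.33 × 10^5 ft³.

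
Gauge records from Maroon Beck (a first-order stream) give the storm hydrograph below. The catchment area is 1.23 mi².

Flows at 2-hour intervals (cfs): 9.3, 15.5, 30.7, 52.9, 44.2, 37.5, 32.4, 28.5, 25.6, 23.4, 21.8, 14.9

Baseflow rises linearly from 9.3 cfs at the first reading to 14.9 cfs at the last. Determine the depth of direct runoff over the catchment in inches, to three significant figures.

d ≈ 0.483 in

Direct runoff: 0.00, 5.69, 20.38, 42.07, 32.86, 25.65, 20.05, 15.64, 12.23, 9.52, 7.41, 0.00 cfs; ΣQ_DR = 191.5 cfs.
V = ΣQ_DR · Δt = 191.5 × 7200 s = 1.379 × 10^6 ft³.
Over A = 1.23 mi², depth = V / A = 0.483 in.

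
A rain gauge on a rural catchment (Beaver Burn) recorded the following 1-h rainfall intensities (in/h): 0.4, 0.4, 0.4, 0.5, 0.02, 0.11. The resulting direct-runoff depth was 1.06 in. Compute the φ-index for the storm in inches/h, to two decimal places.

Only the 4 blocks with intensity above φ contribute runoff: 0.4, 0.4, 0.4, 0.5 in/h.
Σ(I−φ)·Δt = d  ⇒  (0.4+0.4+0.4+0.5 − 4φ)·1 = 1.06
φ = (1.700 − 1.06/1) / 4 = 0.16 in/h.

φ ≈ 0.16 in/h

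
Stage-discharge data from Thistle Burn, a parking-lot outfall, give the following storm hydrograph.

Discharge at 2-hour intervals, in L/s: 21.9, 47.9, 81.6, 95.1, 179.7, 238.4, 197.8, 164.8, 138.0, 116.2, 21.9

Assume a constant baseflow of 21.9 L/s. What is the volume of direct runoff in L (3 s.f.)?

V ≈ 7.65 × 10^6 L

Direct-runoff ordinates (Q − Q_b): 0.0, 26.0, 59.7, 73.2, 157.8, 216.5, 175.9, 142.9, 116.1, 94.3, 0.0 L/s.
ΣQ_DR = 1062 L/s.
With Δt = 2 h = 7200 s, V = ΣQ_DR · Δt = 1062 × 7200 = 7.65 × 10^6 L.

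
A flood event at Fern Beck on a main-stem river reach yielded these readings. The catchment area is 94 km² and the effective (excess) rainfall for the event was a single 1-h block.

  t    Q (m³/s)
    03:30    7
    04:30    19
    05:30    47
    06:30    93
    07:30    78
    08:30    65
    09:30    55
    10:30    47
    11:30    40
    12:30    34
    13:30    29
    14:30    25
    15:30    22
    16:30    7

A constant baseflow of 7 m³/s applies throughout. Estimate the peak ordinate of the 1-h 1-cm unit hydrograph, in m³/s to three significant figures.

U_p ≈ 47.8 m³/s

Direct runoff: 0.0, 12.0, 40.0, 86.0, 71.0, 58.0, 48.0, 40.0, 33.0, 27.0, 22.0, 18.0, 15.0, 0.0 m³/s; ΣQ_DR = 470.0 m³/s, peak = 86.0 m³/s.
Runoff depth d = ΣQ_DR·Δt / A = 470.0 × 3600 / (94 km²) = 18.00 mm.
The 1-cm UH is the DRH scaled by (10 mm)/d, so U_p = 86.0 × 10/18.00 = 47.8 m³/s.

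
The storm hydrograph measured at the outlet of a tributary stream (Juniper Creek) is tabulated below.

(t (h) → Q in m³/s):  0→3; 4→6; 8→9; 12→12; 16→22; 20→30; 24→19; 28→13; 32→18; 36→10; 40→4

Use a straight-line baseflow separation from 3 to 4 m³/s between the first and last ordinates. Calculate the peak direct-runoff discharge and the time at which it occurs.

Subtracting baseflow gives direct-runoff ordinates: 0.00, 2.90, 5.80, 8.70, 18.60, 26.50, 15.40, 9.30, 14.20, 6.10, 0.00 m³/s.
The maximum is 26.50 m³/s, occurring at the reading for t = 20 h.

Q_p = 26.50 m³/s at t = 20 h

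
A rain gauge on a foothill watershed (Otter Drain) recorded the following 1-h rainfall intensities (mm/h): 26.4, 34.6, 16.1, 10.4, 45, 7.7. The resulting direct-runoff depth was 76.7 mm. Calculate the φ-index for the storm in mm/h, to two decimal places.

φ ≈ 11.35 mm/h

Only the 4 blocks with intensity above φ contribute runoff: 26.4, 34.6, 16.1, 45 mm/h.
Σ(I−φ)·Δt = d  ⇒  (26.4+34.6+16.1+45 − 4φ)·1 = 76.7
φ = (122.1 − 76.7/1) / 4 = 11.35 mm/h.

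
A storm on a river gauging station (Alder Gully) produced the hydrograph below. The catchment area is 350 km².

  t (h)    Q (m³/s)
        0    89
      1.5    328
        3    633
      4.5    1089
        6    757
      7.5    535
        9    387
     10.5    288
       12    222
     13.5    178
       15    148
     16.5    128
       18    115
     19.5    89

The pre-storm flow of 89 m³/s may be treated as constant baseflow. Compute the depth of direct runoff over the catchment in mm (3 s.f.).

Direct runoff: 0.0, 239.0, 544.0, 1000.0, 668.0, 446.0, 298.0, 199.0, 133.0, 89.0, 59.0, 39.0, 26.0, 0.0 m³/s; ΣQ_DR = 3740 m³/s.
V = ΣQ_DR · Δt = 3740 × 5400 s = 2.020 × 10^7 m³.
Over A = 350 km², depth = V / A = 57.7 mm.

d ≈ 57.7 mm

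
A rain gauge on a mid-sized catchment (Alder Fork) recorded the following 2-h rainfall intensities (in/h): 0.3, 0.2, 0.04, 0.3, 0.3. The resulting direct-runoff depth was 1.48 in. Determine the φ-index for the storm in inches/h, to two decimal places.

φ ≈ 0.09 in/h

Only the 4 blocks with intensity above φ contribute runoff: 0.3, 0.2, 0.3, 0.3 in/h.
Σ(I−φ)·Δt = d  ⇒  (0.3+0.2+0.3+0.3 − 4φ)·2 = 1.48
φ = (1.100 − 1.48/2) / 4 = 0.09 in/h.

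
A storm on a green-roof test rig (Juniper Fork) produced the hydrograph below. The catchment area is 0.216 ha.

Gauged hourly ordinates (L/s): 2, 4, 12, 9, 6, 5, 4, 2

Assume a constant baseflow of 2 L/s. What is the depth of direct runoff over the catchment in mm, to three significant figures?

Direct runoff: 0.0, 2.0, 10.0, 7.0, 4.0, 3.0, 2.0, 0.0 L/s; ΣQ_DR = 28.00 L/s.
V = ΣQ_DR · Δt = 28.00 × 3600 s = 1.008 × 10^5 L.
Over A = 0.216 ha, depth = V / A = 46.7 mm.

d ≈ 46.7 mm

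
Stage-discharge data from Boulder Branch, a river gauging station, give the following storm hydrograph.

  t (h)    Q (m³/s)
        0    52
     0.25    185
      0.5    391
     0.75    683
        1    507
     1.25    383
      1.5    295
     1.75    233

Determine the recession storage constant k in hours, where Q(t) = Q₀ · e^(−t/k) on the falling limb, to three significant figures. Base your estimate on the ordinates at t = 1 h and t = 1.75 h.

On the falling limb, Q drops from 507 to 233 m³/s between t = 1 h and t = 1.75 h (Δt = 0.75 h).
k = −Δt / ln(Q₂/Q₁) = −0.75 / ln(233/507) = 0.965 h.

k ≈ 0.965 h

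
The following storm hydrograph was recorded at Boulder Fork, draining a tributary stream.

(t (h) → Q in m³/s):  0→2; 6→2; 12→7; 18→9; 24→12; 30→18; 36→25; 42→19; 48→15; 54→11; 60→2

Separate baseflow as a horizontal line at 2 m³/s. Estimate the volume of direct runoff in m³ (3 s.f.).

Direct-runoff ordinates (Q − Q_b): 0.0, 0.0, 5.0, 7.0, 10.0, 16.0, 23.0, 17.0, 13.0, 9.0, 0.0 m³/s.
ΣQ_DR = 100.0 m³/s.
With Δt = 6 h = 21600 s, V = ΣQ_DR · Δt = 100.0 × 21600 = 2.16 × 10^6 m³.

V ≈ 2.16 × 10^6 m³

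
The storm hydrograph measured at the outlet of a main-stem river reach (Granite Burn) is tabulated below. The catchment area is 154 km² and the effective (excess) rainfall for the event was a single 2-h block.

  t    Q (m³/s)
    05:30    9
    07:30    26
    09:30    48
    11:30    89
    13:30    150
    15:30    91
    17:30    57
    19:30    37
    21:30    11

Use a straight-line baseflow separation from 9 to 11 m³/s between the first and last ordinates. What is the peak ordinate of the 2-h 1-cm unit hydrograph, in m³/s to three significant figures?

U_p ≈ 70.0 m³/s

Direct runoff: 0.00, 16.75, 38.50, 79.25, 140.00, 80.75, 46.50, 26.25, 0.00 m³/s; ΣQ_DR = 428.0 m³/s, peak = 140.00 m³/s.
Runoff depth d = ΣQ_DR·Δt / A = 428.0 × 7200 / (154 km²) = 20.01 mm.
The 1-cm UH is the DRH scaled by (10 mm)/d, so U_p = 140.00 × 10/20.01 = 70.0 m³/s.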